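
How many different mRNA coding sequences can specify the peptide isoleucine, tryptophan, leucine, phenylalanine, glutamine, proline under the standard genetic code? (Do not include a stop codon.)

288

Ile: 3 codons.
Trp: 1 codon.
Leu: 6 codons.
Phe: 2 codons.
Gln: 2 codons.
Pro: 4 codons.
3 × 1 × 6 × 2 × 2 × 4 = 288.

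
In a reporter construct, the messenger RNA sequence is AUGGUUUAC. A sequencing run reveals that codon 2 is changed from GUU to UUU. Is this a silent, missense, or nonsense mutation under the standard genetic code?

missense

Position 4 falls in codon 2: GUU → Val.
After the substitution the codon is UUU → Phe.
Val ≠ Phe, so this is a missense mutation.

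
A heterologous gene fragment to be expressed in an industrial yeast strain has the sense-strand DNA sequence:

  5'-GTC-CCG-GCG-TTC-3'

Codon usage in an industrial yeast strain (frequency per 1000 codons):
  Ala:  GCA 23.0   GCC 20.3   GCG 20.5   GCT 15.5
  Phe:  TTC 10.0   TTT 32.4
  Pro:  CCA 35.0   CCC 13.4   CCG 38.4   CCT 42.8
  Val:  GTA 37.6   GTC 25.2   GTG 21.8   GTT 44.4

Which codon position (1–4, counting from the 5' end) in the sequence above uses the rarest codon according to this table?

Codon 1 GTC (Val): 25.2 per 1000.
Codon 2 CCG (Pro): 38.4 per 1000.
Codon 3 GCG (Ala): 20.5 per 1000.
Codon 4 TTC (Phe): 10.0 per 1000.
Lowest frequency is 10.0 at codon 4.

4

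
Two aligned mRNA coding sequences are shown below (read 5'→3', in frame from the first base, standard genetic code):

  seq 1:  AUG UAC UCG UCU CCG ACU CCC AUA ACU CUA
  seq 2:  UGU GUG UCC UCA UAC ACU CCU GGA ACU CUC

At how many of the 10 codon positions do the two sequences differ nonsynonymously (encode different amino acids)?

Codon 1: AUG Met / UGU Cys — nonsynonymous.
Codon 2: UAC Tyr / GUG Val — nonsynonymous.
Codon 3: UCG Ser / UCC Ser — synonymous.
Codon 4: UCU Ser / UCA Ser — synonymous.
Codon 5: CCG Pro / UAC Tyr — nonsynonymous.
Codon 6: ACU Thr / ACU Thr — identical.
Codon 7: CCC Pro / CCU Pro — synonymous.
Codon 8: AUA Ile / GGA Gly — nonsynonymous.
Codon 9: ACU Thr / ACU Thr — identical.
Codon 10: CUA Leu / CUC Leu — synonymous.
Nonsynonymous differences: 4.

4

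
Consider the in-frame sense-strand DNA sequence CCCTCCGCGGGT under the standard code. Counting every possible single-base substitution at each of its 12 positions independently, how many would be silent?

Codon 1 (CCC, Pro): 3 synonymous substitutions.
Codon 2 (TCC, Ser): 3 synonymous substitutions.
Codon 3 (GCG, Ala): 3 synonymous substitutions.
Codon 4 (GGT, Gly): 3 synonymous substitutions.
Total: 3 + 3 + 3 + 3 = 12.

12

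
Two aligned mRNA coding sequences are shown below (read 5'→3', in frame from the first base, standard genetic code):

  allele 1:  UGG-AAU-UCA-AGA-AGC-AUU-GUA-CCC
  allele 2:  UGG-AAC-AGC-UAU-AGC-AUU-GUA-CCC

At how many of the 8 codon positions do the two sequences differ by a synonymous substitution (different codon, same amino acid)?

2

Codon 1: UGG Trp / UGG Trp — identical.
Codon 2: AAU Asn / AAC Asn — synonymous.
Codon 3: UCA Ser / AGC Ser — synonymous.
Codon 4: AGA Arg / UAU Tyr — nonsynonymous.
Codon 5: AGC Ser / AGC Ser — identical.
Codon 6: AUU Ile / AUU Ile — identical.
Codon 7: GUA Val / GUA Val — identical.
Codon 8: CCC Pro / CCC Pro — identical.
Synonymous differences: 2.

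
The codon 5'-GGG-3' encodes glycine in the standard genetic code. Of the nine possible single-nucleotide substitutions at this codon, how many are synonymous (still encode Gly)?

3

Position 1: none → 0 synonymous.
Position 2: none → 0 synonymous.
Position 3: GGT, GGC, GGA → 3 synonymous.
Total: 0 + 0 + 3 = 3.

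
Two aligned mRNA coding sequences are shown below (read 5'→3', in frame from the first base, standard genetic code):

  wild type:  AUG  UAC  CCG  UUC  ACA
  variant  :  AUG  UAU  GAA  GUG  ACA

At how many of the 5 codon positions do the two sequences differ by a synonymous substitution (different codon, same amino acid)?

Codon 1: AUG Met / AUG Met — identical.
Codon 2: UAC Tyr / UAU Tyr — synonymous.
Codon 3: CCG Pro / GAA Glu — nonsynonymous.
Codon 4: UUC Phe / GUG Val — nonsynonymous.
Codon 5: ACA Thr / ACA Thr — identical.
Synonymous differences: 1.

1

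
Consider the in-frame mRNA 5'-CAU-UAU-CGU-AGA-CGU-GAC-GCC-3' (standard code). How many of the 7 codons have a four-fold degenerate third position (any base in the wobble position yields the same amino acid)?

3

Codon 1 CAU (His): third position 2-fold.
Codon 2 UAU (Tyr): third position 2-fold.
Codon 3 CGU (Arg): third position 4-fold.
Codon 4 AGA (Arg): third position 2-fold.
Codon 5 CGU (Arg): third position 4-fold.
Codon 6 GAC (Asp): third position 2-fold.
Codon 7 GCC (Ala): third position 4-fold.
Four-fold degenerate third positions: 3.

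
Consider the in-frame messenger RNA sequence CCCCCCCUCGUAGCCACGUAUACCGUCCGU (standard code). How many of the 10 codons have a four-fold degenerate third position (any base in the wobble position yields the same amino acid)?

Codon 1 CCC (Pro): third position 4-fold.
Codon 2 CCC (Pro): third position 4-fold.
Codon 3 CUC (Leu): third position 4-fold.
Codon 4 GUA (Val): third position 4-fold.
Codon 5 GCC (Ala): third position 4-fold.
Codon 6 ACG (Thr): third position 4-fold.
Codon 7 UAU (Tyr): third position 2-fold.
Codon 8 ACC (Thr): third position 4-fold.
Codon 9 GUC (Val): third position 4-fold.
Codon 10 CGU (Arg): third position 4-fold.
Four-fold degenerate third positions: 9.

9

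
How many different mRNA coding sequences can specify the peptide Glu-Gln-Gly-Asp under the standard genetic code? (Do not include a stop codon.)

Glu: 2 codons.
Gln: 2 codons.
Gly: 4 codons.
Asp: 2 codons.
2 × 2 × 4 × 2 = 32.

32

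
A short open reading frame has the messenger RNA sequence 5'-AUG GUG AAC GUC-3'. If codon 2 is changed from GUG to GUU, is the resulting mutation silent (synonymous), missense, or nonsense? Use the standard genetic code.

silent

Position 6 falls in codon 2: GUG → Val.
After the substitution the codon is GUU → Val.
Both encode Val, so the change is synonymous.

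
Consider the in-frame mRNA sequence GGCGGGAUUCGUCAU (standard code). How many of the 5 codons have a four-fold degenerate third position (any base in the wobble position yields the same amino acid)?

Codon 1 GGC (Gly): third position 4-fold.
Codon 2 GGG (Gly): third position 4-fold.
Codon 3 AUU (Ile): third position 3-fold.
Codon 4 CGU (Arg): third position 4-fold.
Codon 5 CAU (His): third position 2-fold.
Four-fold degenerate third positions: 3.

3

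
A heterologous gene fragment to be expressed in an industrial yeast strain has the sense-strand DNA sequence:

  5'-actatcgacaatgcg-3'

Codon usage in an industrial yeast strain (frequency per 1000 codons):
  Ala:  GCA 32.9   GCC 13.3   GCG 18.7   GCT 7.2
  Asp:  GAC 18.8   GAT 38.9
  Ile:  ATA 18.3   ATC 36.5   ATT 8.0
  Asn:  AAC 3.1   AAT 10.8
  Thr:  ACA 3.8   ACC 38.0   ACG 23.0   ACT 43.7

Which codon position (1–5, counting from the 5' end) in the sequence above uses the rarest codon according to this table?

Codon 1 ACT (Thr): 43.7 per 1000.
Codon 2 ATC (Ile): 36.5 per 1000.
Codon 3 GAC (Asp): 18.8 per 1000.
Codon 4 AAT (Asn): 10.8 per 1000.
Codon 5 GCG (Ala): 18.7 per 1000.
Lowest frequency is 10.8 at codon 4.

4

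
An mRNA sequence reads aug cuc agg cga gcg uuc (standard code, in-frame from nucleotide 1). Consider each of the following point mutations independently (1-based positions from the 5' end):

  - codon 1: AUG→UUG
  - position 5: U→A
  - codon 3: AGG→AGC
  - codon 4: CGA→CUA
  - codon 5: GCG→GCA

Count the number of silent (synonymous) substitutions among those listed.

Codon 1: AUG (Met) → UUG (Leu) — missense.
Codon 2: CUC (Leu) → CAC (His) — missense.
Codon 3: AGG (Arg) → AGC (Ser) — missense.
Codon 4: CGA (Arg) → CUA (Leu) — missense.
Codon 5: GCG (Ala) → GCA (Ala) — synonymous.
Synonymous: 1 of 5.

1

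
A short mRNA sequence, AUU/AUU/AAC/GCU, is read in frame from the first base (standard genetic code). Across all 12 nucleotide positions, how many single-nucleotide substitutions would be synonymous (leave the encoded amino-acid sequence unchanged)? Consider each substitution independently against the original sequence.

8

Codon 1 (AUU, Ile): 2 synonymous substitutions.
Codon 2 (AUU, Ile): 2 synonymous substitutions.
Codon 3 (AAC, Asn): 1 synonymous substitution.
Codon 4 (GCU, Ala): 3 synonymous substitutions.
Total: 2 + 2 + 1 + 3 = 8.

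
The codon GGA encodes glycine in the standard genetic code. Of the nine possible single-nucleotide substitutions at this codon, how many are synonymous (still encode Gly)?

3

Position 1: none → 0 synonymous.
Position 2: none → 0 synonymous.
Position 3: GGT, GGC, GGG → 3 synonymous.
Total: 0 + 0 + 3 = 3.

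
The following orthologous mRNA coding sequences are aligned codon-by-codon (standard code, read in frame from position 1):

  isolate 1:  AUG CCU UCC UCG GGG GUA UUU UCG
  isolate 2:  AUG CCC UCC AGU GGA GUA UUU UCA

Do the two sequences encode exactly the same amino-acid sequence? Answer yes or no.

Codon 1: AUG Met / AUG Met — identical.
Codon 2: CCU Pro / CCC Pro — synonymous.
Codon 3: UCC Ser / UCC Ser — identical.
Codon 4: UCG Ser / AGU Ser — synonymous.
Codon 5: GGG Gly / GGA Gly — synonymous.
Codon 6: GUA Val / GUA Val — identical.
Codon 7: UUU Phe / UUU Phe — identical.
Codon 8: UCG Ser / UCA Ser — synonymous.
Nonsynonymous differences: 0 → same protein.

yes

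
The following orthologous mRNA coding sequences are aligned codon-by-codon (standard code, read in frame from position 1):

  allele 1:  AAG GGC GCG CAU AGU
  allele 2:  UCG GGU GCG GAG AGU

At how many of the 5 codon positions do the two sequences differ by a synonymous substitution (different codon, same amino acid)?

Codon 1: AAG Lys / UCG Ser — nonsynonymous.
Codon 2: GGC Gly / GGU Gly — synonymous.
Codon 3: GCG Ala / GCG Ala — identical.
Codon 4: CAU His / GAG Glu — nonsynonymous.
Codon 5: AGU Ser / AGU Ser — identical.
Synonymous differences: 1.

1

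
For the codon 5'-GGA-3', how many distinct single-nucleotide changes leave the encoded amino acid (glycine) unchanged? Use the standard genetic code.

3

Position 1: none → 0 synonymous.
Position 2: none → 0 synonymous.
Position 3: GGU, GGC, GGG → 3 synonymous.
Total: 0 + 0 + 3 = 3.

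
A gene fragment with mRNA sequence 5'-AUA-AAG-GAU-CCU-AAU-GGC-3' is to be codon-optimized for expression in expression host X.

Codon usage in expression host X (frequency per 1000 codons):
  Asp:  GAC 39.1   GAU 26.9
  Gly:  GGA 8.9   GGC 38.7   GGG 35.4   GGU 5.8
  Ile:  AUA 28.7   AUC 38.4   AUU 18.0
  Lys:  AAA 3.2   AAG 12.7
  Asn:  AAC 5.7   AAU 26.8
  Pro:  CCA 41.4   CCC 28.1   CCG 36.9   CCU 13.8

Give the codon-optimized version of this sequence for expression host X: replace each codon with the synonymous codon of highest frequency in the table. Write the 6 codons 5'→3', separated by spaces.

AUC AAG GAC CCA AAU GGC

Codon 1 (Ile): best is AUC at 38.4.
Codon 2 (Lys): best is AAG at 12.7.
Codon 3 (Asp): best is GAC at 39.1.
Codon 4 (Pro): best is CCA at 41.4.
Codon 5 (Asn): best is AAU at 26.8.
Codon 6 (Gly): best is GGC at 38.7.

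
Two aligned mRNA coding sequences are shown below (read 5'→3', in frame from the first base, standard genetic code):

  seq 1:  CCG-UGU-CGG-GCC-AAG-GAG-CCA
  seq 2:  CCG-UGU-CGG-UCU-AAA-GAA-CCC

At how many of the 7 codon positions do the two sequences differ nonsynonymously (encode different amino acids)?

Codon 1: CCG Pro / CCG Pro — identical.
Codon 2: UGU Cys / UGU Cys — identical.
Codon 3: CGG Arg / CGG Arg — identical.
Codon 4: GCC Ala / UCU Ser — nonsynonymous.
Codon 5: AAG Lys / AAA Lys — synonymous.
Codon 6: GAG Glu / GAA Glu — synonymous.
Codon 7: CCA Pro / CCC Pro — synonymous.
Nonsynonymous differences: 1.

1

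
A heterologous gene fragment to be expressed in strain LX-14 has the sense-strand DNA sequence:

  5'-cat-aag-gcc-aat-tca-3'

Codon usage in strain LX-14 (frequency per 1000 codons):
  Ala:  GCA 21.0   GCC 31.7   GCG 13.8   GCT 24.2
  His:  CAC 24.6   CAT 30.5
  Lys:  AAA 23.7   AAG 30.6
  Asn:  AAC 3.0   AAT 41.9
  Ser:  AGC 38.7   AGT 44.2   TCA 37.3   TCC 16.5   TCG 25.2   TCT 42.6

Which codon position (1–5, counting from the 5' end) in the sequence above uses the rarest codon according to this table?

1

Codon 1 CAT (His): 30.5 per 1000.
Codon 2 AAG (Lys): 30.6 per 1000.
Codon 3 GCC (Ala): 31.7 per 1000.
Codon 4 AAT (Asn): 41.9 per 1000.
Codon 5 TCA (Ser): 37.3 per 1000.
Lowest frequency is 30.5 at codon 1.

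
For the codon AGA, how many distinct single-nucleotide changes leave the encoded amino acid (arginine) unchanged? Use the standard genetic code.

2

Position 1: CGA → 1 synonymous.
Position 2: none → 0 synonymous.
Position 3: AGG → 1 synonymous.
Total: 1 + 0 + 1 = 2.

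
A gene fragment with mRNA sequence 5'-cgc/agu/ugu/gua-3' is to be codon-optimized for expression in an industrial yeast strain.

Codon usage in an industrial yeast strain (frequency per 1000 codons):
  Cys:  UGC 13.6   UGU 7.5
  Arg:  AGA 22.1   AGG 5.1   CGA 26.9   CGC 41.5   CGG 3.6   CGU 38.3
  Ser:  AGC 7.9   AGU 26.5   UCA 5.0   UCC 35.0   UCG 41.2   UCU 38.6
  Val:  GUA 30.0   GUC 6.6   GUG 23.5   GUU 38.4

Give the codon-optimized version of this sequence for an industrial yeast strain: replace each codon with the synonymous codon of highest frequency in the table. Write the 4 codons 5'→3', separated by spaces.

Codon 1 (Arg): best is CGC at 41.5.
Codon 2 (Ser): best is UCG at 41.2.
Codon 3 (Cys): best is UGC at 13.6.
Codon 4 (Val): best is GUU at 38.4.

CGC UCG UGC GUU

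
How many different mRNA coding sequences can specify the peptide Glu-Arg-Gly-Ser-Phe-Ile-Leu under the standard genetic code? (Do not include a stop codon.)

10368

Glu: 2 codons.
Arg: 6 codons.
Gly: 4 codons.
Ser: 6 codons.
Phe: 2 codons.
Ile: 3 codons.
Leu: 6 codons.
2 × 6 × 4 × 6 × 2 × 3 × 6 = 10368.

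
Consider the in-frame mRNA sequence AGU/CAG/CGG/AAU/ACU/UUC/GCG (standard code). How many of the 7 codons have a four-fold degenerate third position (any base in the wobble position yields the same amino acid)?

3

Codon 1 AGU (Ser): third position 2-fold.
Codon 2 CAG (Gln): third position 2-fold.
Codon 3 CGG (Arg): third position 4-fold.
Codon 4 AAU (Asn): third position 2-fold.
Codon 5 ACU (Thr): third position 4-fold.
Codon 6 UUC (Phe): third position 2-fold.
Codon 7 GCG (Ala): third position 4-fold.
Four-fold degenerate third positions: 3.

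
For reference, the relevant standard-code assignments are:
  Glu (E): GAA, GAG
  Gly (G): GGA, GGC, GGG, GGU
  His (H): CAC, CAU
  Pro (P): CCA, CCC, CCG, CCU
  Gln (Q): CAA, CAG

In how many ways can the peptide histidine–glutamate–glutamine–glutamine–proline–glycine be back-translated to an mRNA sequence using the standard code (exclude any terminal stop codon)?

His: 2 codons.
Glu: 2 codons.
Gln: 2 codons.
Gln: 2 codons.
Pro: 4 codons.
Gly: 4 codons.
2 × 2 × 2 × 2 × 4 × 4 = 256.

256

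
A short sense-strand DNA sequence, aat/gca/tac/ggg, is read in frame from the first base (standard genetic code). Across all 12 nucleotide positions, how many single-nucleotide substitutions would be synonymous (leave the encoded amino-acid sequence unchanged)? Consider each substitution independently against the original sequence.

8

Codon 1 (AAT, Asn): 1 synonymous substitution.
Codon 2 (GCA, Ala): 3 synonymous substitutions.
Codon 3 (TAC, Tyr): 1 synonymous substitution.
Codon 4 (GGG, Gly): 3 synonymous substitutions.
Total: 1 + 3 + 1 + 3 = 8.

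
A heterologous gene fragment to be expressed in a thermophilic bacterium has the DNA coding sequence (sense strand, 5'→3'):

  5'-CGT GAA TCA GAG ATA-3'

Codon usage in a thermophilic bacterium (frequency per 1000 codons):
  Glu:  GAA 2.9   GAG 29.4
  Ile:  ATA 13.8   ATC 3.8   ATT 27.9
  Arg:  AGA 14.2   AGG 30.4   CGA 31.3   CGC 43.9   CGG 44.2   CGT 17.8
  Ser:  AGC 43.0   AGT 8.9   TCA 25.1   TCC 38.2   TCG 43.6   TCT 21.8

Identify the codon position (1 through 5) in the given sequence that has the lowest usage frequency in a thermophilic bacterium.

Codon 1 CGT (Arg): 17.8 per 1000.
Codon 2 GAA (Glu): 2.9 per 1000.
Codon 3 TCA (Ser): 25.1 per 1000.
Codon 4 GAG (Glu): 29.4 per 1000.
Codon 5 ATA (Ile): 13.8 per 1000.
Lowest frequency is 2.9 at codon 2.

2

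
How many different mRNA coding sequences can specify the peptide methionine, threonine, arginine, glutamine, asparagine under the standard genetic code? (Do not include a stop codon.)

Met: 1 codon.
Thr: 4 codons.
Arg: 6 codons.
Gln: 2 codons.
Asn: 2 codons.
1 × 4 × 6 × 2 × 2 = 96.

96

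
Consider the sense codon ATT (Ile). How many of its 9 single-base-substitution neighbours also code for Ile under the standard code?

2

Position 1: none → 0 synonymous.
Position 2: none → 0 synonymous.
Position 3: ATC, ATA → 2 synonymous.
Total: 0 + 0 + 2 = 2.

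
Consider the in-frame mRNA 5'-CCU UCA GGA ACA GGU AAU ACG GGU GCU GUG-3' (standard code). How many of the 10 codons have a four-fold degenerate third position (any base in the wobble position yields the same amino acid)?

Codon 1 CCU (Pro): third position 4-fold.
Codon 2 UCA (Ser): third position 4-fold.
Codon 3 GGA (Gly): third position 4-fold.
Codon 4 ACA (Thr): third position 4-fold.
Codon 5 GGU (Gly): third position 4-fold.
Codon 6 AAU (Asn): third position 2-fold.
Codon 7 ACG (Thr): third position 4-fold.
Codon 8 GGU (Gly): third position 4-fold.
Codon 9 GCU (Ala): third position 4-fold.
Codon 10 GUG (Val): third position 4-fold.
Four-fold degenerate third positions: 9.

9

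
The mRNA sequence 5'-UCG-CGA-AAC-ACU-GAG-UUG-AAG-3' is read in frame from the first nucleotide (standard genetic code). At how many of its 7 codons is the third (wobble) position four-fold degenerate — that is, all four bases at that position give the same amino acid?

Codon 1 UCG (Ser): third position 4-fold.
Codon 2 CGA (Arg): third position 4-fold.
Codon 3 AAC (Asn): third position 2-fold.
Codon 4 ACU (Thr): third position 4-fold.
Codon 5 GAG (Glu): third position 2-fold.
Codon 6 UUG (Leu): third position 2-fold.
Codon 7 AAG (Lys): third position 2-fold.
Four-fold degenerate third positions: 3.

3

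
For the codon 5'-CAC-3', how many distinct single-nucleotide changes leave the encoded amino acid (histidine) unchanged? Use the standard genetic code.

1

Position 1: none → 0 synonymous.
Position 2: none → 0 synonymous.
Position 3: CAT → 1 synonymous.
Total: 0 + 0 + 1 = 1.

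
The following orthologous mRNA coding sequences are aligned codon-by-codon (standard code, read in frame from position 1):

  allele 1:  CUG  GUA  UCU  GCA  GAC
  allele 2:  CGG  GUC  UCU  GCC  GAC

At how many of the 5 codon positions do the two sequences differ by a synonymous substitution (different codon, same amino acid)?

2

Codon 1: CUG Leu / CGG Arg — nonsynonymous.
Codon 2: GUA Val / GUC Val — synonymous.
Codon 3: UCU Ser / UCU Ser — identical.
Codon 4: GCA Ala / GCC Ala — synonymous.
Codon 5: GAC Asp / GAC Asp — identical.
Synonymous differences: 2.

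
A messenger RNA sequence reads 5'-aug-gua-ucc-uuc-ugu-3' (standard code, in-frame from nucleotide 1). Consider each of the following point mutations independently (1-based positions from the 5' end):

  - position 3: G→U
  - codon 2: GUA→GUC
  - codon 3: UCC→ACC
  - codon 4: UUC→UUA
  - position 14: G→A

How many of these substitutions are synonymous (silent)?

1

Codon 1: AUG (Met) → AUU (Ile) — missense.
Codon 2: GUA (Val) → GUC (Val) — synonymous.
Codon 3: UCC (Ser) → ACC (Thr) — missense.
Codon 4: UUC (Phe) → UUA (Leu) — missense.
Codon 5: UGU (Cys) → UAU (Tyr) — missense.
Synonymous: 1 of 5.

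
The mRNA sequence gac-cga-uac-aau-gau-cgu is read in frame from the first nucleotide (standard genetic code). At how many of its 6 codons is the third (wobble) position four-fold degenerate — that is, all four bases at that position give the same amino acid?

Codon 1 GAC (Asp): third position 2-fold.
Codon 2 CGA (Arg): third position 4-fold.
Codon 3 UAC (Tyr): third position 2-fold.
Codon 4 AAU (Asn): third position 2-fold.
Codon 5 GAU (Asp): third position 2-fold.
Codon 6 CGU (Arg): third position 4-fold.
Four-fold degenerate third positions: 2.

2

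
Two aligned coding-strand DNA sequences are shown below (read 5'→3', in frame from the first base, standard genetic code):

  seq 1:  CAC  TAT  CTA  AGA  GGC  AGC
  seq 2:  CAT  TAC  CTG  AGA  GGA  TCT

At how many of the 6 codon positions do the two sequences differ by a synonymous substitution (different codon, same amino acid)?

Codon 1: CAC His / CAT His — synonymous.
Codon 2: TAT Tyr / TAC Tyr — synonymous.
Codon 3: CTA Leu / CTG Leu — synonymous.
Codon 4: AGA Arg / AGA Arg — identical.
Codon 5: GGC Gly / GGA Gly — synonymous.
Codon 6: AGC Ser / TCT Ser — synonymous.
Synonymous differences: 5.

5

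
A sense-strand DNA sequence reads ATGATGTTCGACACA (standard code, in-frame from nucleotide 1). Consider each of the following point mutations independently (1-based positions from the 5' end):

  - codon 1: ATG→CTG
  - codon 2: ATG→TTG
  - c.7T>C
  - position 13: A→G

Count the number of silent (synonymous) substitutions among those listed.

Codon 1: ATG (Met) → CTG (Leu) — missense.
Codon 2: ATG (Met) → TTG (Leu) — missense.
Codon 3: TTC (Phe) → CTC (Leu) — missense.
Codon 5: ACA (Thr) → GCA (Ala) — missense.
Synonymous: 0 of 4.

0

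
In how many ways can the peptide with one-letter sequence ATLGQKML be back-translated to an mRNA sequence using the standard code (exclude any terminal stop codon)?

9216

Ala: 4 codons.
Thr: 4 codons.
Leu: 6 codons.
Gly: 4 codons.
Gln: 2 codons.
Lys: 2 codons.
Met: 1 codon.
Leu: 6 codons.
4 × 4 × 6 × 4 × 2 × 2 × 1 × 6 = 9216.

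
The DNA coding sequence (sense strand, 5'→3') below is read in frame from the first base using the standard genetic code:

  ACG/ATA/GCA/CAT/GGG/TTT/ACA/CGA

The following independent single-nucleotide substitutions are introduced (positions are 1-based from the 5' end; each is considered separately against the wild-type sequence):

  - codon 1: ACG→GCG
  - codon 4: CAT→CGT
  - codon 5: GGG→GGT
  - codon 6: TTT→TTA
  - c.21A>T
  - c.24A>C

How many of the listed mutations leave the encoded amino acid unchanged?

Codon 1: ACG (Thr) → GCG (Ala) — missense.
Codon 4: CAT (His) → CGT (Arg) — missense.
Codon 5: GGG (Gly) → GGT (Gly) — synonymous.
Codon 6: TTT (Phe) → TTA (Leu) — missense.
Codon 7: ACA (Thr) → ACT (Thr) — synonymous.
Codon 8: CGA (Arg) → CGC (Arg) — synonymous.
Synonymous: 3 of 6.

3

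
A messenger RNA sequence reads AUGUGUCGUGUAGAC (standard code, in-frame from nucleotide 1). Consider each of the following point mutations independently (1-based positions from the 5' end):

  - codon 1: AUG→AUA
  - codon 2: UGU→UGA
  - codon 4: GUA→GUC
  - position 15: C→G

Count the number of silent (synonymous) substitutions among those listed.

Codon 1: AUG (Met) → AUA (Ile) — missense.
Codon 2: UGU (Cys) → UGA (Stop) — nonsense.
Codon 4: GUA (Val) → GUC (Val) — synonymous.
Codon 5: GAC (Asp) → GAG (Glu) — missense.
Synonymous: 1 of 4.

1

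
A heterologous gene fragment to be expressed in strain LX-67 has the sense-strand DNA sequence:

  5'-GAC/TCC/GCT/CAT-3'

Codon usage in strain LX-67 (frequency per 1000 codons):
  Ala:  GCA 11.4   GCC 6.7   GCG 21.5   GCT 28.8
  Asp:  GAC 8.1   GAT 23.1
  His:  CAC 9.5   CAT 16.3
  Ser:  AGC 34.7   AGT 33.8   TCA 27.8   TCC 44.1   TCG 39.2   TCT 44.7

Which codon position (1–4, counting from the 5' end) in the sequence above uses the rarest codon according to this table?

Codon 1 GAC (Asp): 8.1 per 1000.
Codon 2 TCC (Ser): 44.1 per 1000.
Codon 3 GCT (Ala): 28.8 per 1000.
Codon 4 CAT (His): 16.3 per 1000.
Lowest frequency is 8.1 at codon 1.

1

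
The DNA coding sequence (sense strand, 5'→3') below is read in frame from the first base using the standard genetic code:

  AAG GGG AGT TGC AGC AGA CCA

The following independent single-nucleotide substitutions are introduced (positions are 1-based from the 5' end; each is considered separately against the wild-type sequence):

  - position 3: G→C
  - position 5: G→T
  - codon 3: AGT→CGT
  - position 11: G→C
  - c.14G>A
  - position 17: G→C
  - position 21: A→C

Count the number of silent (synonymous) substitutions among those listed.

Codon 1: AAG (Lys) → AAC (Asn) — missense.
Codon 2: GGG (Gly) → GTG (Val) — missense.
Codon 3: AGT (Ser) → CGT (Arg) — missense.
Codon 4: TGC (Cys) → TCC (Ser) — missense.
Codon 5: AGC (Ser) → AAC (Asn) — missense.
Codon 6: AGA (Arg) → ACA (Thr) — missense.
Codon 7: CCA (Pro) → CCC (Pro) — synonymous.
Synonymous: 1 of 7.

1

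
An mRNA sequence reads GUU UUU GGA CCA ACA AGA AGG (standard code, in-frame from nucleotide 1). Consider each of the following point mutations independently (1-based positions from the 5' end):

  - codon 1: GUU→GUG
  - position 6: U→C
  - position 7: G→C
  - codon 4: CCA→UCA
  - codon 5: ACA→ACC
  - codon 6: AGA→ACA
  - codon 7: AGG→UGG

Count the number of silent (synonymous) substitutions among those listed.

Codon 1: GUU (Val) → GUG (Val) — synonymous.
Codon 2: UUU (Phe) → UUC (Phe) — synonymous.
Codon 3: GGA (Gly) → CGA (Arg) — missense.
Codon 4: CCA (Pro) → UCA (Ser) — missense.
Codon 5: ACA (Thr) → ACC (Thr) — synonymous.
Codon 6: AGA (Arg) → ACA (Thr) — missense.
Codon 7: AGG (Arg) → UGG (Trp) — missense.
Synonymous: 3 of 7.

3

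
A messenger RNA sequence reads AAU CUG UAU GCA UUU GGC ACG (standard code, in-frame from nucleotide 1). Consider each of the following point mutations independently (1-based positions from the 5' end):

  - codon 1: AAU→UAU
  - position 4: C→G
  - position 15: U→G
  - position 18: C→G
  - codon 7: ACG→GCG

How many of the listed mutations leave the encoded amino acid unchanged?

1

Codon 1: AAU (Asn) → UAU (Tyr) — missense.
Codon 2: CUG (Leu) → GUG (Val) — missense.
Codon 5: UUU (Phe) → UUG (Leu) — missense.
Codon 6: GGC (Gly) → GGG (Gly) — synonymous.
Codon 7: ACG (Thr) → GCG (Ala) — missense.
Synonymous: 1 of 5.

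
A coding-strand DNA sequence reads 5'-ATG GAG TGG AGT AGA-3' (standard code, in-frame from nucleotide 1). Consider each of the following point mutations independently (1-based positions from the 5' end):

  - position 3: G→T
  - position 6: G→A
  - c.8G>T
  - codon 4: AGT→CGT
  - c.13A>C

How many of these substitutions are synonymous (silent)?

Codon 1: ATG (Met) → ATT (Ile) — missense.
Codon 2: GAG (Glu) → GAA (Glu) — synonymous.
Codon 3: TGG (Trp) → TTG (Leu) — missense.
Codon 4: AGT (Ser) → CGT (Arg) — missense.
Codon 5: AGA (Arg) → CGA (Arg) — synonymous.
Synonymous: 2 of 5.

2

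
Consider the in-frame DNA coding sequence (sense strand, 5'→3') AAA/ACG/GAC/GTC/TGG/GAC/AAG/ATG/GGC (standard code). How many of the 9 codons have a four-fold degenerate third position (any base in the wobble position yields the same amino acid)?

3

Codon 1 AAA (Lys): third position 2-fold.
Codon 2 ACG (Thr): third position 4-fold.
Codon 3 GAC (Asp): third position 2-fold.
Codon 4 GTC (Val): third position 4-fold.
Codon 5 TGG (Trp): third position 1-fold.
Codon 6 GAC (Asp): third position 2-fold.
Codon 7 AAG (Lys): third position 2-fold.
Codon 8 ATG (Met): third position 1-fold.
Codon 9 GGC (Gly): third position 4-fold.
Four-fold degenerate third positions: 3.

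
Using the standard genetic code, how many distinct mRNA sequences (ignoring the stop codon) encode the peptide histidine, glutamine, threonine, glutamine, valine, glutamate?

His: 2 codons.
Gln: 2 codons.
Thr: 4 codons.
Gln: 2 codons.
Val: 4 codons.
Glu: 2 codons.
2 × 2 × 4 × 2 × 4 × 2 = 256.

256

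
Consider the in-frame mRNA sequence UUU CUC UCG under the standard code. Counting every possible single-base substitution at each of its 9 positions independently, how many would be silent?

Codon 1 (UUU, Phe): 1 synonymous substitution.
Codon 2 (CUC, Leu): 3 synonymous substitutions.
Codon 3 (UCG, Ser): 3 synonymous substitutions.
Total: 1 + 3 + 3 = 7.

7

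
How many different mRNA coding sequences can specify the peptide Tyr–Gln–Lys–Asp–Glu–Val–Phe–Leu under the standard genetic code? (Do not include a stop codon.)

Tyr: 2 codons.
Gln: 2 codons.
Lys: 2 codons.
Asp: 2 codons.
Glu: 2 codons.
Val: 4 codons.
Phe: 2 codons.
Leu: 6 codons.
2 × 2 × 2 × 2 × 2 × 4 × 2 × 6 = 1536.

1536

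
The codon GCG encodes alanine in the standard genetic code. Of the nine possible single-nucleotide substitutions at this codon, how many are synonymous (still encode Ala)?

3

Position 1: none → 0 synonymous.
Position 2: none → 0 synonymous.
Position 3: GCU, GCC, GCA → 3 synonymous.
Total: 0 + 0 + 3 = 3.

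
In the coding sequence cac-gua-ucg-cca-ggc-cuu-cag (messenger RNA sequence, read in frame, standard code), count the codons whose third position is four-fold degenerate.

Codon 1 CAC (His): third position 2-fold.
Codon 2 GUA (Val): third position 4-fold.
Codon 3 UCG (Ser): third position 4-fold.
Codon 4 CCA (Pro): third position 4-fold.
Codon 5 GGC (Gly): third position 4-fold.
Codon 6 CUU (Leu): third position 4-fold.
Codon 7 CAG (Gln): third position 2-fold.
Four-fold degenerate third positions: 5.

5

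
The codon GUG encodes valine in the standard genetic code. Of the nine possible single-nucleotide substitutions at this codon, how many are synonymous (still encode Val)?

3

Position 1: none → 0 synonymous.
Position 2: none → 0 synonymous.
Position 3: GUU, GUC, GUA → 3 synonymous.
Total: 0 + 0 + 3 = 3.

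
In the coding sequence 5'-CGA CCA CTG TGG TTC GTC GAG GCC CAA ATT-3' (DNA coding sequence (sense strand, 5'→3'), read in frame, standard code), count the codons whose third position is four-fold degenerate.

5

Codon 1 CGA (Arg): third position 4-fold.
Codon 2 CCA (Pro): third position 4-fold.
Codon 3 CTG (Leu): third position 4-fold.
Codon 4 TGG (Trp): third position 1-fold.
Codon 5 TTC (Phe): third position 2-fold.
Codon 6 GTC (Val): third position 4-fold.
Codon 7 GAG (Glu): third position 2-fold.
Codon 8 GCC (Ala): third position 4-fold.
Codon 9 CAA (Gln): third position 2-fold.
Codon 10 ATT (Ile): third position 3-fold.
Four-fold degenerate third positions: 5.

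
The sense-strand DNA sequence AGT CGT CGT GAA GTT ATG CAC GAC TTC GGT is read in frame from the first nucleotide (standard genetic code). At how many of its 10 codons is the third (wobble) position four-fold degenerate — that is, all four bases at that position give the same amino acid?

4

Codon 1 AGT (Ser): third position 2-fold.
Codon 2 CGT (Arg): third position 4-fold.
Codon 3 CGT (Arg): third position 4-fold.
Codon 4 GAA (Glu): third position 2-fold.
Codon 5 GTT (Val): third position 4-fold.
Codon 6 ATG (Met): third position 1-fold.
Codon 7 CAC (His): third position 2-fold.
Codon 8 GAC (Asp): third position 2-fold.
Codon 9 TTC (Phe): third position 2-fold.
Codon 10 GGT (Gly): third position 4-fold.
Four-fold degenerate third positions: 4.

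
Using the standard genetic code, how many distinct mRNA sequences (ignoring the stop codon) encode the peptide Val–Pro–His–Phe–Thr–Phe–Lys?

1024

Val: 4 codons.
Pro: 4 codons.
His: 2 codons.
Phe: 2 codons.
Thr: 4 codons.
Phe: 2 codons.
Lys: 2 codons.
4 × 4 × 2 × 2 × 4 × 2 × 2 = 1024.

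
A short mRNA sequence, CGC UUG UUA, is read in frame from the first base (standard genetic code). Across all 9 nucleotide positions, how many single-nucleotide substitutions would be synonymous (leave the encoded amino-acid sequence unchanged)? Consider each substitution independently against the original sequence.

Codon 1 (CGC, Arg): 3 synonymous substitutions.
Codon 2 (UUG, Leu): 2 synonymous substitutions.
Codon 3 (UUA, Leu): 2 synonymous substitutions.
Total: 3 + 2 + 2 = 7.

7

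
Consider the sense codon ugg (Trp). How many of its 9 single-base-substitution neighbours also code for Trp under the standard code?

0

Position 1: none → 0 synonymous.
Position 2: none → 0 synonymous.
Position 3: none → 0 synonymous.
Total: 0 + 0 + 0 = 0.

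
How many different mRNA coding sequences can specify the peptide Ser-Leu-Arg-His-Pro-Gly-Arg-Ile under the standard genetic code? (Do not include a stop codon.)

124416

Ser: 6 codons.
Leu: 6 codons.
Arg: 6 codons.
His: 2 codons.
Pro: 4 codons.
Gly: 4 codons.
Arg: 6 codons.
Ile: 3 codons.
6 × 6 × 6 × 2 × 4 × 4 × 6 × 3 = 124416.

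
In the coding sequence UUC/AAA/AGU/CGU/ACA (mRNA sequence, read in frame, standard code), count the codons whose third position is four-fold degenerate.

2

Codon 1 UUC (Phe): third position 2-fold.
Codon 2 AAA (Lys): third position 2-fold.
Codon 3 AGU (Ser): third position 2-fold.
Codon 4 CGU (Arg): third position 4-fold.
Codon 5 ACA (Thr): third position 4-fold.
Four-fold degenerate third positions: 2.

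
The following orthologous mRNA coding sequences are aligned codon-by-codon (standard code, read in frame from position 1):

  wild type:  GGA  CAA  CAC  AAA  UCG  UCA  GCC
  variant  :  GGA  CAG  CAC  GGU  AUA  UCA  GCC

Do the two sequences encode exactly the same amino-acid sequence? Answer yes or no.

no

Codon 1: GGA Gly / GGA Gly — identical.
Codon 2: CAA Gln / CAG Gln — synonymous.
Codon 3: CAC His / CAC His — identical.
Codon 4: AAA Lys / GGU Gly — nonsynonymous.
Codon 5: UCG Ser / AUA Ile — nonsynonymous.
Codon 6: UCA Ser / UCA Ser — identical.
Codon 7: GCC Ala / GCC Ala — identical.
Nonsynonymous differences: 2 → different protein.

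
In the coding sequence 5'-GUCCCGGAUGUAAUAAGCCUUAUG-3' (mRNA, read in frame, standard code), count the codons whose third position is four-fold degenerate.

Codon 1 GUC (Val): third position 4-fold.
Codon 2 CCG (Pro): third position 4-fold.
Codon 3 GAU (Asp): third position 2-fold.
Codon 4 GUA (Val): third position 4-fold.
Codon 5 AUA (Ile): third position 3-fold.
Codon 6 AGC (Ser): third position 2-fold.
Codon 7 CUU (Leu): third position 4-fold.
Codon 8 AUG (Met): third position 1-fold.
Four-fold degenerate third positions: 4.

4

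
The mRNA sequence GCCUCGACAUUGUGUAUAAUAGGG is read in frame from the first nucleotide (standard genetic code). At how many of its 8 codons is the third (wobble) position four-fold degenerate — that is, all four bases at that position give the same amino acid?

Codon 1 GCC (Ala): third position 4-fold.
Codon 2 UCG (Ser): third position 4-fold.
Codon 3 ACA (Thr): third position 4-fold.
Codon 4 UUG (Leu): third position 2-fold.
Codon 5 UGU (Cys): third position 2-fold.
Codon 6 AUA (Ile): third position 3-fold.
Codon 7 AUA (Ile): third position 3-fold.
Codon 8 GGG (Gly): third position 4-fold.
Four-fold degenerate third positions: 4.

4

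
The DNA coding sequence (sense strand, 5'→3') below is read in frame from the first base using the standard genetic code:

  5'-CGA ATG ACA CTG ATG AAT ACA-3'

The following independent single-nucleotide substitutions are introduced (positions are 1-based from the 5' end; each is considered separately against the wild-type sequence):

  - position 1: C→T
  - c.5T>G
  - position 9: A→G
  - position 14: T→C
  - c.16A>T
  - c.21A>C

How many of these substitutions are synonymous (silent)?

Codon 1: CGA (Arg) → TGA (Stop) — nonsense.
Codon 2: ATG (Met) → AGG (Arg) — missense.
Codon 3: ACA (Thr) → ACG (Thr) — synonymous.
Codon 5: ATG (Met) → ACG (Thr) — missense.
Codon 6: AAT (Asn) → TAT (Tyr) — missense.
Codon 7: ACA (Thr) → ACC (Thr) — synonymous.
Synonymous: 2 of 6.

2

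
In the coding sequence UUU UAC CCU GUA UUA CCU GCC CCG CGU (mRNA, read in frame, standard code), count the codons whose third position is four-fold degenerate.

6

Codon 1 UUU (Phe): third position 2-fold.
Codon 2 UAC (Tyr): third position 2-fold.
Codon 3 CCU (Pro): third position 4-fold.
Codon 4 GUA (Val): third position 4-fold.
Codon 5 UUA (Leu): third position 2-fold.
Codon 6 CCU (Pro): third position 4-fold.
Codon 7 GCC (Ala): third position 4-fold.
Codon 8 CCG (Pro): third position 4-fold.
Codon 9 CGU (Arg): third position 4-fold.
Four-fold degenerate third positions: 6.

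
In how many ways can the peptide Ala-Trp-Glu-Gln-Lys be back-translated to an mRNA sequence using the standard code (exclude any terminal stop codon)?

Ala: 4 codons.
Trp: 1 codon.
Glu: 2 codons.
Gln: 2 codons.
Lys: 2 codons.
4 × 1 × 2 × 2 × 2 = 32.

32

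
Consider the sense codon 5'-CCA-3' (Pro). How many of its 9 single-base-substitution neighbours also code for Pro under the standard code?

Position 1: none → 0 synonymous.
Position 2: none → 0 synonymous.
Position 3: CCT, CCC, CCG → 3 synonymous.
Total: 0 + 0 + 3 = 3.

3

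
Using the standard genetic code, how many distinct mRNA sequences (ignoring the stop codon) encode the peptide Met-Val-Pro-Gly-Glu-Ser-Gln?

1536

Met: 1 codon.
Val: 4 codons.
Pro: 4 codons.
Gly: 4 codons.
Glu: 2 codons.
Ser: 6 codons.
Gln: 2 codons.
1 × 4 × 4 × 4 × 2 × 6 × 2 = 1536.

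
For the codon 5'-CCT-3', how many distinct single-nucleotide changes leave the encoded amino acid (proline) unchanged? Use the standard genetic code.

Position 1: none → 0 synonymous.
Position 2: none → 0 synonymous.
Position 3: CCC, CCA, CCG → 3 synonymous.
Total: 0 + 0 + 3 = 3.

3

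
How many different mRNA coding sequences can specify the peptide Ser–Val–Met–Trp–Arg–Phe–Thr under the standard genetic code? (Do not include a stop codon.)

Ser: 6 codons.
Val: 4 codons.
Met: 1 codon.
Trp: 1 codon.
Arg: 6 codons.
Phe: 2 codons.
Thr: 4 codons.
6 × 4 × 1 × 1 × 6 × 2 × 4 = 1152.

1152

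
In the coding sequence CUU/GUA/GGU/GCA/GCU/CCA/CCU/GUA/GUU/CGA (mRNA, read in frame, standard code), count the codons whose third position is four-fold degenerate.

Codon 1 CUU (Leu): third position 4-fold.
Codon 2 GUA (Val): third position 4-fold.
Codon 3 GGU (Gly): third position 4-fold.
Codon 4 GCA (Ala): third position 4-fold.
Codon 5 GCU (Ala): third position 4-fold.
Codon 6 CCA (Pro): third position 4-fold.
Codon 7 CCU (Pro): third position 4-fold.
Codon 8 GUA (Val): third position 4-fold.
Codon 9 GUU (Val): third position 4-fold.
Codon 10 CGA (Arg): third position 4-fold.
Four-fold degenerate third positions: 10.

10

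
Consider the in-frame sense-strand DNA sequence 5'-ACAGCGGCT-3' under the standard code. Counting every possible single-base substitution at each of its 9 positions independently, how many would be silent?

Codon 1 (ACA, Thr): 3 synonymous substitutions.
Codon 2 (GCG, Ala): 3 synonymous substitutions.
Codon 3 (GCT, Ala): 3 synonymous substitutions.
Total: 3 + 3 + 3 = 9.

9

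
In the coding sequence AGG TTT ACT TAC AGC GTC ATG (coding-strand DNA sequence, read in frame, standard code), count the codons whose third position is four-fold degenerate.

Codon 1 AGG (Arg): third position 2-fold.
Codon 2 TTT (Phe): third position 2-fold.
Codon 3 ACT (Thr): third position 4-fold.
Codon 4 TAC (Tyr): third position 2-fold.
Codon 5 AGC (Ser): third position 2-fold.
Codon 6 GTC (Val): third position 4-fold.
Codon 7 ATG (Met): third position 1-fold.
Four-fold degenerate third positions: 2.

2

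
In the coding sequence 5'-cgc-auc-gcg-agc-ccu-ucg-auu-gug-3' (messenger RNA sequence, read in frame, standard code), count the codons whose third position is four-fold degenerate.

5

Codon 1 CGC (Arg): third position 4-fold.
Codon 2 AUC (Ile): third position 3-fold.
Codon 3 GCG (Ala): third position 4-fold.
Codon 4 AGC (Ser): third position 2-fold.
Codon 5 CCU (Pro): third position 4-fold.
Codon 6 UCG (Ser): third position 4-fold.
Codon 7 AUU (Ile): third position 3-fold.
Codon 8 GUG (Val): third position 4-fold.
Four-fold degenerate third positions: 5.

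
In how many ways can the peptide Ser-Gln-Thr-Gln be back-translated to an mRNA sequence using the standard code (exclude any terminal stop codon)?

96

Ser: 6 codons.
Gln: 2 codons.
Thr: 4 codons.
Gln: 2 codons.
6 × 2 × 4 × 2 = 96.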